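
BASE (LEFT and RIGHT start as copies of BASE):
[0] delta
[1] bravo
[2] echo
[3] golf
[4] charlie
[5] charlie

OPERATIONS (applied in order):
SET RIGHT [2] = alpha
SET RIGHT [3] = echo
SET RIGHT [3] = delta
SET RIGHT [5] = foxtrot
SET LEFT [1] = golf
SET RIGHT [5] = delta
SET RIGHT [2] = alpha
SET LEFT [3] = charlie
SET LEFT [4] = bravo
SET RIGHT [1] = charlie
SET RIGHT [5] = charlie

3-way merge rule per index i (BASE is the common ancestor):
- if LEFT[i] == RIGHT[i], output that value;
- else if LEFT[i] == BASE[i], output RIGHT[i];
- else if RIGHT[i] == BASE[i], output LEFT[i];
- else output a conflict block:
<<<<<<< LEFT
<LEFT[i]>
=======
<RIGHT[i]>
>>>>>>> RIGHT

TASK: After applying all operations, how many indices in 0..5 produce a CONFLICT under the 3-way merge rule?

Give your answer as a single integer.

Answer: 2

Derivation:
Final LEFT:  [delta, golf, echo, charlie, bravo, charlie]
Final RIGHT: [delta, charlie, alpha, delta, charlie, charlie]
i=0: L=delta R=delta -> agree -> delta
i=1: BASE=bravo L=golf R=charlie all differ -> CONFLICT
i=2: L=echo=BASE, R=alpha -> take RIGHT -> alpha
i=3: BASE=golf L=charlie R=delta all differ -> CONFLICT
i=4: L=bravo, R=charlie=BASE -> take LEFT -> bravo
i=5: L=charlie R=charlie -> agree -> charlie
Conflict count: 2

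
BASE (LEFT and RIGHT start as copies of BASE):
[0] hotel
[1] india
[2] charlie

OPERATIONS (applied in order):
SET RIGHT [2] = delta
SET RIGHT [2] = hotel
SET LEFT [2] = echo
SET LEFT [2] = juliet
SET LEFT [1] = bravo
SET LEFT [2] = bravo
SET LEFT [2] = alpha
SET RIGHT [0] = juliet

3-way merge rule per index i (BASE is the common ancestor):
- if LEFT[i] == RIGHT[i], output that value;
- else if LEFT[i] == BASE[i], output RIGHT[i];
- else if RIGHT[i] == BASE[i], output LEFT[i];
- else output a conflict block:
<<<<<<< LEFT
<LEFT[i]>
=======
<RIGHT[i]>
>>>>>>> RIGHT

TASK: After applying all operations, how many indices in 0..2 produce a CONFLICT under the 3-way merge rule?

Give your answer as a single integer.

Answer: 1

Derivation:
Final LEFT:  [hotel, bravo, alpha]
Final RIGHT: [juliet, india, hotel]
i=0: L=hotel=BASE, R=juliet -> take RIGHT -> juliet
i=1: L=bravo, R=india=BASE -> take LEFT -> bravo
i=2: BASE=charlie L=alpha R=hotel all differ -> CONFLICT
Conflict count: 1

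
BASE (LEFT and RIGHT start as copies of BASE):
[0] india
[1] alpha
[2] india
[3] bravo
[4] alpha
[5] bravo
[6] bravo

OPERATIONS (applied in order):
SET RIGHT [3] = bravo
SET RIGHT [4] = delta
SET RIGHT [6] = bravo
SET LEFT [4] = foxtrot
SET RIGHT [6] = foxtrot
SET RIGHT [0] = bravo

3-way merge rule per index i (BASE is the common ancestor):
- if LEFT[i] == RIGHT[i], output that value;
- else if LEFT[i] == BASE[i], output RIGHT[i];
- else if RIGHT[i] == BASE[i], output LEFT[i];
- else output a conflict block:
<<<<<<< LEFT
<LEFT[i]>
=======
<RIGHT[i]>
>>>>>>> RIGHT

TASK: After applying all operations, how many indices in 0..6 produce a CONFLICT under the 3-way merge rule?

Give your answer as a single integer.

Final LEFT:  [india, alpha, india, bravo, foxtrot, bravo, bravo]
Final RIGHT: [bravo, alpha, india, bravo, delta, bravo, foxtrot]
i=0: L=india=BASE, R=bravo -> take RIGHT -> bravo
i=1: L=alpha R=alpha -> agree -> alpha
i=2: L=india R=india -> agree -> india
i=3: L=bravo R=bravo -> agree -> bravo
i=4: BASE=alpha L=foxtrot R=delta all differ -> CONFLICT
i=5: L=bravo R=bravo -> agree -> bravo
i=6: L=bravo=BASE, R=foxtrot -> take RIGHT -> foxtrot
Conflict count: 1

Answer: 1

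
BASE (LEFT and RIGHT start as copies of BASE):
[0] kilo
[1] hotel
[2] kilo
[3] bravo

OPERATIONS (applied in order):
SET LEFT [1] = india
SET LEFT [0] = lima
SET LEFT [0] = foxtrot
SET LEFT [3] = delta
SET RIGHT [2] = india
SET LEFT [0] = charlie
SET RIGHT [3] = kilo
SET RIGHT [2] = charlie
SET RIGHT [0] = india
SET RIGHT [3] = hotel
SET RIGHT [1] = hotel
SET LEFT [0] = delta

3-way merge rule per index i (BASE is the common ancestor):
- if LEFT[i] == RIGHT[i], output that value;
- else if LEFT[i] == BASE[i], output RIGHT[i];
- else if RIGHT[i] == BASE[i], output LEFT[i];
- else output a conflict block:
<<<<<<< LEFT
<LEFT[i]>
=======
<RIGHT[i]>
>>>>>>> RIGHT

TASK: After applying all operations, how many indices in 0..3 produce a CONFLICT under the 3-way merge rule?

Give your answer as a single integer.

Answer: 2

Derivation:
Final LEFT:  [delta, india, kilo, delta]
Final RIGHT: [india, hotel, charlie, hotel]
i=0: BASE=kilo L=delta R=india all differ -> CONFLICT
i=1: L=india, R=hotel=BASE -> take LEFT -> india
i=2: L=kilo=BASE, R=charlie -> take RIGHT -> charlie
i=3: BASE=bravo L=delta R=hotel all differ -> CONFLICT
Conflict count: 2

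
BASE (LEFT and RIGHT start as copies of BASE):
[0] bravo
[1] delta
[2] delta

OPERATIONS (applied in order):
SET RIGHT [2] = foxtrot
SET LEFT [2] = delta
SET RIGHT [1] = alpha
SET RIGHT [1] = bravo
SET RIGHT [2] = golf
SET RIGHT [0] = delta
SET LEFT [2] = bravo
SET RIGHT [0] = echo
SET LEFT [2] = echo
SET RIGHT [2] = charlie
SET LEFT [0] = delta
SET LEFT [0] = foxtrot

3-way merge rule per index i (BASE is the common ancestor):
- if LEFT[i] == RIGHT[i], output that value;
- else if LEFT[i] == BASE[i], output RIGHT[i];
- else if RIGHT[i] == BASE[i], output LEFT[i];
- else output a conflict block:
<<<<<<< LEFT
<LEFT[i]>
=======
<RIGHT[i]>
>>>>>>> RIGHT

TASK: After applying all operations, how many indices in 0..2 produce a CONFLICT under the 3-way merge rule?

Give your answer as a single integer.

Final LEFT:  [foxtrot, delta, echo]
Final RIGHT: [echo, bravo, charlie]
i=0: BASE=bravo L=foxtrot R=echo all differ -> CONFLICT
i=1: L=delta=BASE, R=bravo -> take RIGHT -> bravo
i=2: BASE=delta L=echo R=charlie all differ -> CONFLICT
Conflict count: 2

Answer: 2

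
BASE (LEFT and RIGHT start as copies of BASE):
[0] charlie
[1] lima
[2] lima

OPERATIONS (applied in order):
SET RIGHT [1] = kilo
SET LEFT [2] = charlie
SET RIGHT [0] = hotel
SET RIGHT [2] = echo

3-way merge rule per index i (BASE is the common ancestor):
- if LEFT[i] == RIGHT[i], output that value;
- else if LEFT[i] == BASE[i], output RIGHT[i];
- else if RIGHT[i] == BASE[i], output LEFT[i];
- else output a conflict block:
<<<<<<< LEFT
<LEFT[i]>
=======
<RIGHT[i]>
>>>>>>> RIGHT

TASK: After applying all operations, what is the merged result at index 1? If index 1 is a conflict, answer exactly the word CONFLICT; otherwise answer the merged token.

Answer: kilo

Derivation:
Final LEFT:  [charlie, lima, charlie]
Final RIGHT: [hotel, kilo, echo]
i=0: L=charlie=BASE, R=hotel -> take RIGHT -> hotel
i=1: L=lima=BASE, R=kilo -> take RIGHT -> kilo
i=2: BASE=lima L=charlie R=echo all differ -> CONFLICT
Index 1 -> kilo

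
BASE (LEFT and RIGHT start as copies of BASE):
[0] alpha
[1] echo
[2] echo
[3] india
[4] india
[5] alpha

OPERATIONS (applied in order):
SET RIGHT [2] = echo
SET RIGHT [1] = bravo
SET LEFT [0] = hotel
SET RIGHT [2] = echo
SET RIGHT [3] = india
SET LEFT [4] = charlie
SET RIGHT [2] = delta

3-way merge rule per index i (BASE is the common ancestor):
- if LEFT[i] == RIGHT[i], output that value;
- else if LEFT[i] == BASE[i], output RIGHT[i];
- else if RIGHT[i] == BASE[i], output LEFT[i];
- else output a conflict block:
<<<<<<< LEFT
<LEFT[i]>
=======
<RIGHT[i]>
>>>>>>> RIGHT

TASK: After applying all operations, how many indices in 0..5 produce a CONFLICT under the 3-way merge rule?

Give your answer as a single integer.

Answer: 0

Derivation:
Final LEFT:  [hotel, echo, echo, india, charlie, alpha]
Final RIGHT: [alpha, bravo, delta, india, india, alpha]
i=0: L=hotel, R=alpha=BASE -> take LEFT -> hotel
i=1: L=echo=BASE, R=bravo -> take RIGHT -> bravo
i=2: L=echo=BASE, R=delta -> take RIGHT -> delta
i=3: L=india R=india -> agree -> india
i=4: L=charlie, R=india=BASE -> take LEFT -> charlie
i=5: L=alpha R=alpha -> agree -> alpha
Conflict count: 0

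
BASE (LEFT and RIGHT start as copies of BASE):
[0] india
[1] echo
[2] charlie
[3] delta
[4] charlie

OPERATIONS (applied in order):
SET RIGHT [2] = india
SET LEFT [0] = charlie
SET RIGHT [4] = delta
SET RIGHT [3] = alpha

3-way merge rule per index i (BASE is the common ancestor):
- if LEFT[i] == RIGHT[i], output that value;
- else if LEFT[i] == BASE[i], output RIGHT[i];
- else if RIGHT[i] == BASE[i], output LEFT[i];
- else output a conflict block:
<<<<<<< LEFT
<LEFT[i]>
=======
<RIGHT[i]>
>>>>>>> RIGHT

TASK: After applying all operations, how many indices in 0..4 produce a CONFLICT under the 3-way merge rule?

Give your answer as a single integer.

Answer: 0

Derivation:
Final LEFT:  [charlie, echo, charlie, delta, charlie]
Final RIGHT: [india, echo, india, alpha, delta]
i=0: L=charlie, R=india=BASE -> take LEFT -> charlie
i=1: L=echo R=echo -> agree -> echo
i=2: L=charlie=BASE, R=india -> take RIGHT -> india
i=3: L=delta=BASE, R=alpha -> take RIGHT -> alpha
i=4: L=charlie=BASE, R=delta -> take RIGHT -> delta
Conflict count: 0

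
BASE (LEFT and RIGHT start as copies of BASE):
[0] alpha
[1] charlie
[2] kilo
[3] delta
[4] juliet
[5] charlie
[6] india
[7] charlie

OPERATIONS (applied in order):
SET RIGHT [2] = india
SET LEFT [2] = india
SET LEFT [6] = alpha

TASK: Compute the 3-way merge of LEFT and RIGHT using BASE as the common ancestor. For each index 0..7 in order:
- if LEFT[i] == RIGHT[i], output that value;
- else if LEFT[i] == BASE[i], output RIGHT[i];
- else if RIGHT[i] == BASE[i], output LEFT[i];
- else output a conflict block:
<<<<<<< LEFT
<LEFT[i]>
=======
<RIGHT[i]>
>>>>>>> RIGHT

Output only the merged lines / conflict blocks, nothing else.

Answer: alpha
charlie
india
delta
juliet
charlie
alpha
charlie

Derivation:
Final LEFT:  [alpha, charlie, india, delta, juliet, charlie, alpha, charlie]
Final RIGHT: [alpha, charlie, india, delta, juliet, charlie, india, charlie]
i=0: L=alpha R=alpha -> agree -> alpha
i=1: L=charlie R=charlie -> agree -> charlie
i=2: L=india R=india -> agree -> india
i=3: L=delta R=delta -> agree -> delta
i=4: L=juliet R=juliet -> agree -> juliet
i=5: L=charlie R=charlie -> agree -> charlie
i=6: L=alpha, R=india=BASE -> take LEFT -> alpha
i=7: L=charlie R=charlie -> agree -> charlie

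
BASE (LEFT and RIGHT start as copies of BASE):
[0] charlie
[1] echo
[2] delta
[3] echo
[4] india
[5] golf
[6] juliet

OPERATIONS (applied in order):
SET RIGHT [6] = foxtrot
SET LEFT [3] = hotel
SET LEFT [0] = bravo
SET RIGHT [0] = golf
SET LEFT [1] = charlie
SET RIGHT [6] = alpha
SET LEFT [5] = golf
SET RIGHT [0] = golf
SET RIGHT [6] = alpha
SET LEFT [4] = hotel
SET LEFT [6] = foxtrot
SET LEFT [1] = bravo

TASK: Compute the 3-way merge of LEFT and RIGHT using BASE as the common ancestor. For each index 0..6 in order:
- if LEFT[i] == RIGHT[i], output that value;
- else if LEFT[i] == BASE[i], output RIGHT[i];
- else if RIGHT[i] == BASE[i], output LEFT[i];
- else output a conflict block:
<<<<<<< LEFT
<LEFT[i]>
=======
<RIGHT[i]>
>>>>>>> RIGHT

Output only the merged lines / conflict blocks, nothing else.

Final LEFT:  [bravo, bravo, delta, hotel, hotel, golf, foxtrot]
Final RIGHT: [golf, echo, delta, echo, india, golf, alpha]
i=0: BASE=charlie L=bravo R=golf all differ -> CONFLICT
i=1: L=bravo, R=echo=BASE -> take LEFT -> bravo
i=2: L=delta R=delta -> agree -> delta
i=3: L=hotel, R=echo=BASE -> take LEFT -> hotel
i=4: L=hotel, R=india=BASE -> take LEFT -> hotel
i=5: L=golf R=golf -> agree -> golf
i=6: BASE=juliet L=foxtrot R=alpha all differ -> CONFLICT

Answer: <<<<<<< LEFT
bravo
=======
golf
>>>>>>> RIGHT
bravo
delta
hotel
hotel
golf
<<<<<<< LEFT
foxtrot
=======
alpha
>>>>>>> RIGHT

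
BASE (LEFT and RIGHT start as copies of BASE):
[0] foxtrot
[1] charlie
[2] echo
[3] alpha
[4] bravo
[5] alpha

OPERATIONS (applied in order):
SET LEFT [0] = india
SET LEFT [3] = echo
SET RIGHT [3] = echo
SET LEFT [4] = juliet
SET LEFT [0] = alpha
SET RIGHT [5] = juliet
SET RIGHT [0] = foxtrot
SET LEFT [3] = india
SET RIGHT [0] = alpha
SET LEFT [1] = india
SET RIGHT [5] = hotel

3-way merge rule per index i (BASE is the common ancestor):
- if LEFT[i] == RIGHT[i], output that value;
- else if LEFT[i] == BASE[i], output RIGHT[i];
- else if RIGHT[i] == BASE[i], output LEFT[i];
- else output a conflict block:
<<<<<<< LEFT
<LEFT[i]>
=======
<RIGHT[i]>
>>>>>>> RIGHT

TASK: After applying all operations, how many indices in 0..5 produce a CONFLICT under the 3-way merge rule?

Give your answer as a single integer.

Final LEFT:  [alpha, india, echo, india, juliet, alpha]
Final RIGHT: [alpha, charlie, echo, echo, bravo, hotel]
i=0: L=alpha R=alpha -> agree -> alpha
i=1: L=india, R=charlie=BASE -> take LEFT -> india
i=2: L=echo R=echo -> agree -> echo
i=3: BASE=alpha L=india R=echo all differ -> CONFLICT
i=4: L=juliet, R=bravo=BASE -> take LEFT -> juliet
i=5: L=alpha=BASE, R=hotel -> take RIGHT -> hotel
Conflict count: 1

Answer: 1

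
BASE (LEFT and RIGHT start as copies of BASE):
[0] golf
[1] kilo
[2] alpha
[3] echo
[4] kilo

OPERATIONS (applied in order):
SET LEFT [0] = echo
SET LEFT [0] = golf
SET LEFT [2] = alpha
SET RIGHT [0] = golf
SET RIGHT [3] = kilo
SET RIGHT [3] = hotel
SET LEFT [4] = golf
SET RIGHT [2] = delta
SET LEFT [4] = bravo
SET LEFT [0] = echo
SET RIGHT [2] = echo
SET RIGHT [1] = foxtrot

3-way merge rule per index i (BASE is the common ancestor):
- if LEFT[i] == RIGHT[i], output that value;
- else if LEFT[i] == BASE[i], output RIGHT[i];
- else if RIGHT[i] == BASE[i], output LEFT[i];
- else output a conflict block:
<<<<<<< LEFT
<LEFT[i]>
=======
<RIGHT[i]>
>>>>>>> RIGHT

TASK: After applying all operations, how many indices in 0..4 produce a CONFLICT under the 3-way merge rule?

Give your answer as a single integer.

Final LEFT:  [echo, kilo, alpha, echo, bravo]
Final RIGHT: [golf, foxtrot, echo, hotel, kilo]
i=0: L=echo, R=golf=BASE -> take LEFT -> echo
i=1: L=kilo=BASE, R=foxtrot -> take RIGHT -> foxtrot
i=2: L=alpha=BASE, R=echo -> take RIGHT -> echo
i=3: L=echo=BASE, R=hotel -> take RIGHT -> hotel
i=4: L=bravo, R=kilo=BASE -> take LEFT -> bravo
Conflict count: 0

Answer: 0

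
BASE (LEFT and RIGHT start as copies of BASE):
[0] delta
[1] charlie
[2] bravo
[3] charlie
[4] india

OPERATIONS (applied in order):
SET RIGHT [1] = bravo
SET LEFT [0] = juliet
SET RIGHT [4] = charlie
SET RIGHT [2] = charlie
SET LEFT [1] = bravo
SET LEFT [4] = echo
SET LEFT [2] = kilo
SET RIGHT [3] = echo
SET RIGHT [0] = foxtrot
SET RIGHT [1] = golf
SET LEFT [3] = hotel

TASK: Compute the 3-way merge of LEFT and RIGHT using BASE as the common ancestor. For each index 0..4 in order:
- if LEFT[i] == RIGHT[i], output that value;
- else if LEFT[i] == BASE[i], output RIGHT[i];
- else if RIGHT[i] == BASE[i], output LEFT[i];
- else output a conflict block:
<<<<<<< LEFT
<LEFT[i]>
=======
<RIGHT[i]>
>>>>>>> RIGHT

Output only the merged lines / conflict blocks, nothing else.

Answer: <<<<<<< LEFT
juliet
=======
foxtrot
>>>>>>> RIGHT
<<<<<<< LEFT
bravo
=======
golf
>>>>>>> RIGHT
<<<<<<< LEFT
kilo
=======
charlie
>>>>>>> RIGHT
<<<<<<< LEFT
hotel
=======
echo
>>>>>>> RIGHT
<<<<<<< LEFT
echo
=======
charlie
>>>>>>> RIGHT

Derivation:
Final LEFT:  [juliet, bravo, kilo, hotel, echo]
Final RIGHT: [foxtrot, golf, charlie, echo, charlie]
i=0: BASE=delta L=juliet R=foxtrot all differ -> CONFLICT
i=1: BASE=charlie L=bravo R=golf all differ -> CONFLICT
i=2: BASE=bravo L=kilo R=charlie all differ -> CONFLICT
i=3: BASE=charlie L=hotel R=echo all differ -> CONFLICT
i=4: BASE=india L=echo R=charlie all differ -> CONFLICT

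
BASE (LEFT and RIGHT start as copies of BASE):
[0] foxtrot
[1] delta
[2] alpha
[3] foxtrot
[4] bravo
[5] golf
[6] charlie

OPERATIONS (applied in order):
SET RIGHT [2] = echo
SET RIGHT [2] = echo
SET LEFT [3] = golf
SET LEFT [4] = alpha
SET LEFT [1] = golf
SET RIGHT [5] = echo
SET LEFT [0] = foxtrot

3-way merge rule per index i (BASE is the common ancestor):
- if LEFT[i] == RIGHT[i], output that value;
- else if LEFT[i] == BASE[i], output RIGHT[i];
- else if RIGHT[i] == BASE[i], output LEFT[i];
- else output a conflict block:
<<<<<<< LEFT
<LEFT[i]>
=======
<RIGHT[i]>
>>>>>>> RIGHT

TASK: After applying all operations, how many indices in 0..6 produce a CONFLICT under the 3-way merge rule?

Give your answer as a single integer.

Answer: 0

Derivation:
Final LEFT:  [foxtrot, golf, alpha, golf, alpha, golf, charlie]
Final RIGHT: [foxtrot, delta, echo, foxtrot, bravo, echo, charlie]
i=0: L=foxtrot R=foxtrot -> agree -> foxtrot
i=1: L=golf, R=delta=BASE -> take LEFT -> golf
i=2: L=alpha=BASE, R=echo -> take RIGHT -> echo
i=3: L=golf, R=foxtrot=BASE -> take LEFT -> golf
i=4: L=alpha, R=bravo=BASE -> take LEFT -> alpha
i=5: L=golf=BASE, R=echo -> take RIGHT -> echo
i=6: L=charlie R=charlie -> agree -> charlie
Conflict count: 0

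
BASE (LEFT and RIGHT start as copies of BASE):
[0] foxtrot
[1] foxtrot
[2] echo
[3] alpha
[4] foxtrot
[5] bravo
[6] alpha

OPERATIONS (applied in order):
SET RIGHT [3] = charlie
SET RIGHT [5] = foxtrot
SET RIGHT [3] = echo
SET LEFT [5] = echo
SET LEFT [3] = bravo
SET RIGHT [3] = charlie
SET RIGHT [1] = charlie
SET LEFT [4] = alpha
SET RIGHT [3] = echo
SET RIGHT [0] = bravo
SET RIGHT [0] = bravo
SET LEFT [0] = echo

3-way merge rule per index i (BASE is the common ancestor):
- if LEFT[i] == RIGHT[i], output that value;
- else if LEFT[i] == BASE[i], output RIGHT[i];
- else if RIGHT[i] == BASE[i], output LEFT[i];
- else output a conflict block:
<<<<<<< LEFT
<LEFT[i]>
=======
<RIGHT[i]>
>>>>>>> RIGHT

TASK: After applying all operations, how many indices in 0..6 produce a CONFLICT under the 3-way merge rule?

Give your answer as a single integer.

Final LEFT:  [echo, foxtrot, echo, bravo, alpha, echo, alpha]
Final RIGHT: [bravo, charlie, echo, echo, foxtrot, foxtrot, alpha]
i=0: BASE=foxtrot L=echo R=bravo all differ -> CONFLICT
i=1: L=foxtrot=BASE, R=charlie -> take RIGHT -> charlie
i=2: L=echo R=echo -> agree -> echo
i=3: BASE=alpha L=bravo R=echo all differ -> CONFLICT
i=4: L=alpha, R=foxtrot=BASE -> take LEFT -> alpha
i=5: BASE=bravo L=echo R=foxtrot all differ -> CONFLICT
i=6: L=alpha R=alpha -> agree -> alpha
Conflict count: 3

Answer: 3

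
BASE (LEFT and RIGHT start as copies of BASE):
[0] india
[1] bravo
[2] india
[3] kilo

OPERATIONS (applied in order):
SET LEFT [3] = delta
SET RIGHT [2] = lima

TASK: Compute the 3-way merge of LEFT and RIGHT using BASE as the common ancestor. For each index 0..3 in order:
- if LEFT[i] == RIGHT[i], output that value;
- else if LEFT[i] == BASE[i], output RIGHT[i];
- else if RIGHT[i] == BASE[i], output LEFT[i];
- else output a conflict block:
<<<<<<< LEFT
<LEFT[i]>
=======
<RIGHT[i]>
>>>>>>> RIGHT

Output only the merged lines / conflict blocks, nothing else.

Answer: india
bravo
lima
delta

Derivation:
Final LEFT:  [india, bravo, india, delta]
Final RIGHT: [india, bravo, lima, kilo]
i=0: L=india R=india -> agree -> india
i=1: L=bravo R=bravo -> agree -> bravo
i=2: L=india=BASE, R=lima -> take RIGHT -> lima
i=3: L=delta, R=kilo=BASE -> take LEFT -> delta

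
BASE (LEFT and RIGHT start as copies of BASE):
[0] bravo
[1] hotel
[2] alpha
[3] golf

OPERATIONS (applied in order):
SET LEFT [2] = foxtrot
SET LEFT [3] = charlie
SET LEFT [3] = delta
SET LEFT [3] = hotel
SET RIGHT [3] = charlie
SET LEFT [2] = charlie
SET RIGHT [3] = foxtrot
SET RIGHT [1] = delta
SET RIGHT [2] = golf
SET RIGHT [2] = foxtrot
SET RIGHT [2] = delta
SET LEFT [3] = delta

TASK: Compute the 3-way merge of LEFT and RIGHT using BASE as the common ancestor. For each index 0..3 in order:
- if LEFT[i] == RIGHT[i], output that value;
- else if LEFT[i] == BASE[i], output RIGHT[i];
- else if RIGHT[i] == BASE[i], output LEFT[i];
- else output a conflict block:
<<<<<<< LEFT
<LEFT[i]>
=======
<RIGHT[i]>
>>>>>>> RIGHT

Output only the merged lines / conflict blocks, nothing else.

Final LEFT:  [bravo, hotel, charlie, delta]
Final RIGHT: [bravo, delta, delta, foxtrot]
i=0: L=bravo R=bravo -> agree -> bravo
i=1: L=hotel=BASE, R=delta -> take RIGHT -> delta
i=2: BASE=alpha L=charlie R=delta all differ -> CONFLICT
i=3: BASE=golf L=delta R=foxtrot all differ -> CONFLICT

Answer: bravo
delta
<<<<<<< LEFT
charlie
=======
delta
>>>>>>> RIGHT
<<<<<<< LEFT
delta
=======
foxtrot
>>>>>>> RIGHT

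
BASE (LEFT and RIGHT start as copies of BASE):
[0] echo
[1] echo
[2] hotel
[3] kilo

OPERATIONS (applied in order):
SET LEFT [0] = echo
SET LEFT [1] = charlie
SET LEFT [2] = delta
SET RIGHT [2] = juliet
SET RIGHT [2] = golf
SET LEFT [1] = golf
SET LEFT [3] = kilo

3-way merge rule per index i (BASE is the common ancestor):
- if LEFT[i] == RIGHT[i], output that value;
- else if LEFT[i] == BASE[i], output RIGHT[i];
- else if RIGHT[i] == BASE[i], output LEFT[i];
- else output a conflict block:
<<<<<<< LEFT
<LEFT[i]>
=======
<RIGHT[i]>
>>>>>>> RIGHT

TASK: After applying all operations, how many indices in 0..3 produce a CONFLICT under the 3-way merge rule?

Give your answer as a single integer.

Final LEFT:  [echo, golf, delta, kilo]
Final RIGHT: [echo, echo, golf, kilo]
i=0: L=echo R=echo -> agree -> echo
i=1: L=golf, R=echo=BASE -> take LEFT -> golf
i=2: BASE=hotel L=delta R=golf all differ -> CONFLICT
i=3: L=kilo R=kilo -> agree -> kilo
Conflict count: 1

Answer: 1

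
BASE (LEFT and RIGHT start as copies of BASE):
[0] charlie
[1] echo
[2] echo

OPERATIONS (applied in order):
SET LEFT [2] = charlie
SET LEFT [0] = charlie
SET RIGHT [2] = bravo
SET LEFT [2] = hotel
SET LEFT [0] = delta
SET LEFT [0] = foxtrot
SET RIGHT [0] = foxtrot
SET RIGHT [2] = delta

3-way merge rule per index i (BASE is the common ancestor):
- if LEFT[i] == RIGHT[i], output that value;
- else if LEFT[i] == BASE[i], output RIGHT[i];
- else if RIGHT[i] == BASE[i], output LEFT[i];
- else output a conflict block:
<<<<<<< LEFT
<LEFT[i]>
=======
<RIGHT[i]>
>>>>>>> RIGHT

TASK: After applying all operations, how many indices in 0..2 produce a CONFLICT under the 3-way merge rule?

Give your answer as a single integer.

Final LEFT:  [foxtrot, echo, hotel]
Final RIGHT: [foxtrot, echo, delta]
i=0: L=foxtrot R=foxtrot -> agree -> foxtrot
i=1: L=echo R=echo -> agree -> echo
i=2: BASE=echo L=hotel R=delta all differ -> CONFLICT
Conflict count: 1

Answer: 1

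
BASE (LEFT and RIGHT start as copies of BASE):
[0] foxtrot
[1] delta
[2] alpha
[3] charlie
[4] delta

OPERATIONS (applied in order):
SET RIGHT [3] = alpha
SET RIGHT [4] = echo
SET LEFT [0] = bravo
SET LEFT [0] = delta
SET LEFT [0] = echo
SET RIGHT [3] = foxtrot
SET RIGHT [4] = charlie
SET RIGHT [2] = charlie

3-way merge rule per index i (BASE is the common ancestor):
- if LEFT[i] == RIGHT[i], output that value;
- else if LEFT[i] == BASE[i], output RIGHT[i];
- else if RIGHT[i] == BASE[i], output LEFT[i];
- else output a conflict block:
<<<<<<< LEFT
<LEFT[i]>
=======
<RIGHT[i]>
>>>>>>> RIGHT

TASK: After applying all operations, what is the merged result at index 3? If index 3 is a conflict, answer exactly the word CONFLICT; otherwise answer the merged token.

Answer: foxtrot

Derivation:
Final LEFT:  [echo, delta, alpha, charlie, delta]
Final RIGHT: [foxtrot, delta, charlie, foxtrot, charlie]
i=0: L=echo, R=foxtrot=BASE -> take LEFT -> echo
i=1: L=delta R=delta -> agree -> delta
i=2: L=alpha=BASE, R=charlie -> take RIGHT -> charlie
i=3: L=charlie=BASE, R=foxtrot -> take RIGHT -> foxtrot
i=4: L=delta=BASE, R=charlie -> take RIGHT -> charlie
Index 3 -> foxtrot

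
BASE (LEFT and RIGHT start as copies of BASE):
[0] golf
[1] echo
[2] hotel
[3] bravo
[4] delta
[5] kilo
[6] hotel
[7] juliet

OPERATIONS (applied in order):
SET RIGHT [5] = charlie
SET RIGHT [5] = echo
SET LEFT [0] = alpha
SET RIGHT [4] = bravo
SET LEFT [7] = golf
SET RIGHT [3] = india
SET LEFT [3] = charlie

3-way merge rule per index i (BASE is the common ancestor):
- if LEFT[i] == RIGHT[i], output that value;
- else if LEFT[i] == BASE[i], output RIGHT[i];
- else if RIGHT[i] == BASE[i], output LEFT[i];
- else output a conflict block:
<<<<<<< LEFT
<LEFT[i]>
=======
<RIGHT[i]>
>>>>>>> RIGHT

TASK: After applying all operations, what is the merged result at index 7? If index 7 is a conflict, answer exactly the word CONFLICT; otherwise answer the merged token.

Final LEFT:  [alpha, echo, hotel, charlie, delta, kilo, hotel, golf]
Final RIGHT: [golf, echo, hotel, india, bravo, echo, hotel, juliet]
i=0: L=alpha, R=golf=BASE -> take LEFT -> alpha
i=1: L=echo R=echo -> agree -> echo
i=2: L=hotel R=hotel -> agree -> hotel
i=3: BASE=bravo L=charlie R=india all differ -> CONFLICT
i=4: L=delta=BASE, R=bravo -> take RIGHT -> bravo
i=5: L=kilo=BASE, R=echo -> take RIGHT -> echo
i=6: L=hotel R=hotel -> agree -> hotel
i=7: L=golf, R=juliet=BASE -> take LEFT -> golf
Index 7 -> golf

Answer: golf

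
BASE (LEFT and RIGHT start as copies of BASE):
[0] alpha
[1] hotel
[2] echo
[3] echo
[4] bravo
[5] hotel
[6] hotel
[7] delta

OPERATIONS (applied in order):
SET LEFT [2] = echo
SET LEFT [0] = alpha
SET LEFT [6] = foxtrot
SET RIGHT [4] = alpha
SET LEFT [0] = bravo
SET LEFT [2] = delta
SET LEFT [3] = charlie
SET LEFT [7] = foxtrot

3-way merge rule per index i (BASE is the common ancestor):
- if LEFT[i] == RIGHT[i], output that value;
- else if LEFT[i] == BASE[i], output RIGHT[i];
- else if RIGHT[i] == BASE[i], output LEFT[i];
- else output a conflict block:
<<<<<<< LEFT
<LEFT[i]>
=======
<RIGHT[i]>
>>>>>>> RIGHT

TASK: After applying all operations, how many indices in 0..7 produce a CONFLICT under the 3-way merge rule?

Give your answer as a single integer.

Answer: 0

Derivation:
Final LEFT:  [bravo, hotel, delta, charlie, bravo, hotel, foxtrot, foxtrot]
Final RIGHT: [alpha, hotel, echo, echo, alpha, hotel, hotel, delta]
i=0: L=bravo, R=alpha=BASE -> take LEFT -> bravo
i=1: L=hotel R=hotel -> agree -> hotel
i=2: L=delta, R=echo=BASE -> take LEFT -> delta
i=3: L=charlie, R=echo=BASE -> take LEFT -> charlie
i=4: L=bravo=BASE, R=alpha -> take RIGHT -> alpha
i=5: L=hotel R=hotel -> agree -> hotel
i=6: L=foxtrot, R=hotel=BASE -> take LEFT -> foxtrot
i=7: L=foxtrot, R=delta=BASE -> take LEFT -> foxtrot
Conflict count: 0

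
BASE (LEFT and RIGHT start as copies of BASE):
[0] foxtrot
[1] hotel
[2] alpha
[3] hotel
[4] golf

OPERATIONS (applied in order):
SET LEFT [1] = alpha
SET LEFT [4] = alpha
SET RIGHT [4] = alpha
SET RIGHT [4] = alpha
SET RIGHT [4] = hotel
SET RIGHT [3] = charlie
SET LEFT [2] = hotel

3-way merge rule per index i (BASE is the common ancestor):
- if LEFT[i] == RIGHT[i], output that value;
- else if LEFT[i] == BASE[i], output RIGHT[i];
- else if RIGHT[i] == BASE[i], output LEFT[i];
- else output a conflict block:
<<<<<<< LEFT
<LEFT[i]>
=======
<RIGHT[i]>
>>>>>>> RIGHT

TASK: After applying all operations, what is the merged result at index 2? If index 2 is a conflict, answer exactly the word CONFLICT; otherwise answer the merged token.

Final LEFT:  [foxtrot, alpha, hotel, hotel, alpha]
Final RIGHT: [foxtrot, hotel, alpha, charlie, hotel]
i=0: L=foxtrot R=foxtrot -> agree -> foxtrot
i=1: L=alpha, R=hotel=BASE -> take LEFT -> alpha
i=2: L=hotel, R=alpha=BASE -> take LEFT -> hotel
i=3: L=hotel=BASE, R=charlie -> take RIGHT -> charlie
i=4: BASE=golf L=alpha R=hotel all differ -> CONFLICT
Index 2 -> hotel

Answer: hotel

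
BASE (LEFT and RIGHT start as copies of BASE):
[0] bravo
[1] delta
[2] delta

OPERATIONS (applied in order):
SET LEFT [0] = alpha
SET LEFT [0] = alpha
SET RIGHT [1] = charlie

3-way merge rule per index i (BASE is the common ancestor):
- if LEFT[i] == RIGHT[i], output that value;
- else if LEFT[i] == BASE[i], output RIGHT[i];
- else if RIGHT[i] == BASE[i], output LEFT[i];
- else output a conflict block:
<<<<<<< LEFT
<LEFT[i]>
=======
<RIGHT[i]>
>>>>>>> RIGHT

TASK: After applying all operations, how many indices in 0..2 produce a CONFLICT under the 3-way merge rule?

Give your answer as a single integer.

Final LEFT:  [alpha, delta, delta]
Final RIGHT: [bravo, charlie, delta]
i=0: L=alpha, R=bravo=BASE -> take LEFT -> alpha
i=1: L=delta=BASE, R=charlie -> take RIGHT -> charlie
i=2: L=delta R=delta -> agree -> delta
Conflict count: 0

Answer: 0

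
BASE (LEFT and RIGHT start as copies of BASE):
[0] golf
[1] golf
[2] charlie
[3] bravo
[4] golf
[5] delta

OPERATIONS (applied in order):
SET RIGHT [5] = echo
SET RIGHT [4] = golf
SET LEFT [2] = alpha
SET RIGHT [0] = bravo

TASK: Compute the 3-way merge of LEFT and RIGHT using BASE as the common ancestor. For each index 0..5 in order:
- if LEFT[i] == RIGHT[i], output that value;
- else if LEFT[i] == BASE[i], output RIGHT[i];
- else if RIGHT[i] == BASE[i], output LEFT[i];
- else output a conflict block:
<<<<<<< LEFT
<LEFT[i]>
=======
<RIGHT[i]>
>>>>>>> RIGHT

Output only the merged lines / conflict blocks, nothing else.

Final LEFT:  [golf, golf, alpha, bravo, golf, delta]
Final RIGHT: [bravo, golf, charlie, bravo, golf, echo]
i=0: L=golf=BASE, R=bravo -> take RIGHT -> bravo
i=1: L=golf R=golf -> agree -> golf
i=2: L=alpha, R=charlie=BASE -> take LEFT -> alpha
i=3: L=bravo R=bravo -> agree -> bravo
i=4: L=golf R=golf -> agree -> golf
i=5: L=delta=BASE, R=echo -> take RIGHT -> echo

Answer: bravo
golf
alpha
bravo
golf
echo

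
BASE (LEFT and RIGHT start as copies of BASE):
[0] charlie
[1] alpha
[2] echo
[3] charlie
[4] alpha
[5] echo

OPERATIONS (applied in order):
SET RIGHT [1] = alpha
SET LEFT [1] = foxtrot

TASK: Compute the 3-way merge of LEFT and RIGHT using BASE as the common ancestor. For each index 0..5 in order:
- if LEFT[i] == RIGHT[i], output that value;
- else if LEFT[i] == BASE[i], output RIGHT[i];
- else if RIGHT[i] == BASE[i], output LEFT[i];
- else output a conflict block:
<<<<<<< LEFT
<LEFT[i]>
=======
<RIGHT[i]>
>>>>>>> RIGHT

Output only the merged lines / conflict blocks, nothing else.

Answer: charlie
foxtrot
echo
charlie
alpha
echo

Derivation:
Final LEFT:  [charlie, foxtrot, echo, charlie, alpha, echo]
Final RIGHT: [charlie, alpha, echo, charlie, alpha, echo]
i=0: L=charlie R=charlie -> agree -> charlie
i=1: L=foxtrot, R=alpha=BASE -> take LEFT -> foxtrot
i=2: L=echo R=echo -> agree -> echo
i=3: L=charlie R=charlie -> agree -> charlie
i=4: L=alpha R=alpha -> agree -> alpha
i=5: L=echo R=echo -> agree -> echo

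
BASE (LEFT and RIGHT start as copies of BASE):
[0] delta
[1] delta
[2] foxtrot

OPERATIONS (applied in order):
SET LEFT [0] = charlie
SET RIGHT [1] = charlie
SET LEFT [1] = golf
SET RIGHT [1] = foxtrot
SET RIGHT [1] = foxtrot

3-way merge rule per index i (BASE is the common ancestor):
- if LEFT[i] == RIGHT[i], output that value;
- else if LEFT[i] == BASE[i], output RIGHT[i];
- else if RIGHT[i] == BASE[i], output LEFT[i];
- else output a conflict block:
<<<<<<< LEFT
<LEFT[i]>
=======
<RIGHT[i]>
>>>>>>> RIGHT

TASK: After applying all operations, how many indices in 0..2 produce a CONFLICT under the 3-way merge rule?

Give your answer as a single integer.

Answer: 1

Derivation:
Final LEFT:  [charlie, golf, foxtrot]
Final RIGHT: [delta, foxtrot, foxtrot]
i=0: L=charlie, R=delta=BASE -> take LEFT -> charlie
i=1: BASE=delta L=golf R=foxtrot all differ -> CONFLICT
i=2: L=foxtrot R=foxtrot -> agree -> foxtrot
Conflict count: 1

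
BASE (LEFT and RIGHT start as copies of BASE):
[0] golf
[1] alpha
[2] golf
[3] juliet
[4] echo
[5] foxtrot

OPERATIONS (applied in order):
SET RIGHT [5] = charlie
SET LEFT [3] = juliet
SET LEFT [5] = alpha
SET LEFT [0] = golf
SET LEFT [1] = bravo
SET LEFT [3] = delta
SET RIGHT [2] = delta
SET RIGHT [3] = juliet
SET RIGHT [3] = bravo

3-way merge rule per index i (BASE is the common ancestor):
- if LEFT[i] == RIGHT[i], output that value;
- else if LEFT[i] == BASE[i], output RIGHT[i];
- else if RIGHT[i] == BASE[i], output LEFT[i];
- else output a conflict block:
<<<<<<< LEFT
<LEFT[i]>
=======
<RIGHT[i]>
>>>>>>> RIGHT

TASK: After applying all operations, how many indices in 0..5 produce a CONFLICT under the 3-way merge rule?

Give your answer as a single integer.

Final LEFT:  [golf, bravo, golf, delta, echo, alpha]
Final RIGHT: [golf, alpha, delta, bravo, echo, charlie]
i=0: L=golf R=golf -> agree -> golf
i=1: L=bravo, R=alpha=BASE -> take LEFT -> bravo
i=2: L=golf=BASE, R=delta -> take RIGHT -> delta
i=3: BASE=juliet L=delta R=bravo all differ -> CONFLICT
i=4: L=echo R=echo -> agree -> echo
i=5: BASE=foxtrot L=alpha R=charlie all differ -> CONFLICT
Conflict count: 2

Answer: 2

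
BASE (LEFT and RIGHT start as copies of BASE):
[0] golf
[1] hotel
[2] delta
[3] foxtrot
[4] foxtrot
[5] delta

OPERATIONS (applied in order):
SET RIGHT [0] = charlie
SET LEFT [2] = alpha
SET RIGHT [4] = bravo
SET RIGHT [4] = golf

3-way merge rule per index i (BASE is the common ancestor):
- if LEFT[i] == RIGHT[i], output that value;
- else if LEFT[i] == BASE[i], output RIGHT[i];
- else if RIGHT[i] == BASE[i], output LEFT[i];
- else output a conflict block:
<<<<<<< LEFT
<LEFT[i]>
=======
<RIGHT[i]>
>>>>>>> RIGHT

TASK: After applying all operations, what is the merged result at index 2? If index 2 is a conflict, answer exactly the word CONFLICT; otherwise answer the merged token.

Final LEFT:  [golf, hotel, alpha, foxtrot, foxtrot, delta]
Final RIGHT: [charlie, hotel, delta, foxtrot, golf, delta]
i=0: L=golf=BASE, R=charlie -> take RIGHT -> charlie
i=1: L=hotel R=hotel -> agree -> hotel
i=2: L=alpha, R=delta=BASE -> take LEFT -> alpha
i=3: L=foxtrot R=foxtrot -> agree -> foxtrot
i=4: L=foxtrot=BASE, R=golf -> take RIGHT -> golf
i=5: L=delta R=delta -> agree -> delta
Index 2 -> alpha

Answer: alpha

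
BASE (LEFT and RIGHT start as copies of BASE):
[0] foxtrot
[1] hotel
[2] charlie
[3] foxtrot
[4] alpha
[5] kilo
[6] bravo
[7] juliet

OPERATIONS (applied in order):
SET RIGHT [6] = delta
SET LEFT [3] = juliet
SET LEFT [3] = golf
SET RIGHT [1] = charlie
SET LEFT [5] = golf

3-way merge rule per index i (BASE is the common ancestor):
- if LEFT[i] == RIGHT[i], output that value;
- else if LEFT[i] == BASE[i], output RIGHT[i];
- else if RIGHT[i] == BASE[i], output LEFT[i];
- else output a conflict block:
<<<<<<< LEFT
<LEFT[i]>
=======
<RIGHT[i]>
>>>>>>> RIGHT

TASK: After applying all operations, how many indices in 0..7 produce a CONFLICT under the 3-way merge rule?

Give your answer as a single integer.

Answer: 0

Derivation:
Final LEFT:  [foxtrot, hotel, charlie, golf, alpha, golf, bravo, juliet]
Final RIGHT: [foxtrot, charlie, charlie, foxtrot, alpha, kilo, delta, juliet]
i=0: L=foxtrot R=foxtrot -> agree -> foxtrot
i=1: L=hotel=BASE, R=charlie -> take RIGHT -> charlie
i=2: L=charlie R=charlie -> agree -> charlie
i=3: L=golf, R=foxtrot=BASE -> take LEFT -> golf
i=4: L=alpha R=alpha -> agree -> alpha
i=5: L=golf, R=kilo=BASE -> take LEFT -> golf
i=6: L=bravo=BASE, R=delta -> take RIGHT -> delta
i=7: L=juliet R=juliet -> agree -> juliet
Conflict count: 0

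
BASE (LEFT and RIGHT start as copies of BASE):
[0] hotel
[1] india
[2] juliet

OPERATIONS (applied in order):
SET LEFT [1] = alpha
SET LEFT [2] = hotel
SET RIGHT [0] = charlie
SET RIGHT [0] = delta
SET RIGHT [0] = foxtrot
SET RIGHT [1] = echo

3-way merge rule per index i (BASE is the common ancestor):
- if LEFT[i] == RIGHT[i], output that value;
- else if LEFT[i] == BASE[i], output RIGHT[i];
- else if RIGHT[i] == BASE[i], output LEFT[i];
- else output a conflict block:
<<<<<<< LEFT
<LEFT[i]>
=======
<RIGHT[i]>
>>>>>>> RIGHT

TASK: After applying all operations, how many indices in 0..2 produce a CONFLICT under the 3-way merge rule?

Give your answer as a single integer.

Answer: 1

Derivation:
Final LEFT:  [hotel, alpha, hotel]
Final RIGHT: [foxtrot, echo, juliet]
i=0: L=hotel=BASE, R=foxtrot -> take RIGHT -> foxtrot
i=1: BASE=india L=alpha R=echo all differ -> CONFLICT
i=2: L=hotel, R=juliet=BASE -> take LEFT -> hotel
Conflict count: 1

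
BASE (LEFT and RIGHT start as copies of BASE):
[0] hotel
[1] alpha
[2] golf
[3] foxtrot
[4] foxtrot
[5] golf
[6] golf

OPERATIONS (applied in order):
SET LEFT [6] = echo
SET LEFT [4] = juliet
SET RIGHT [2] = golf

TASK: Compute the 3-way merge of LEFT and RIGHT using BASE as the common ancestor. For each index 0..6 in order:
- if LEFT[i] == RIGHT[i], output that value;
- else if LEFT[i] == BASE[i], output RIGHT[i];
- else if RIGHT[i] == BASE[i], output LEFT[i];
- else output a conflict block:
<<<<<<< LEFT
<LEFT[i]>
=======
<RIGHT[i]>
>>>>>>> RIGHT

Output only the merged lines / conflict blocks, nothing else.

Final LEFT:  [hotel, alpha, golf, foxtrot, juliet, golf, echo]
Final RIGHT: [hotel, alpha, golf, foxtrot, foxtrot, golf, golf]
i=0: L=hotel R=hotel -> agree -> hotel
i=1: L=alpha R=alpha -> agree -> alpha
i=2: L=golf R=golf -> agree -> golf
i=3: L=foxtrot R=foxtrot -> agree -> foxtrot
i=4: L=juliet, R=foxtrot=BASE -> take LEFT -> juliet
i=5: L=golf R=golf -> agree -> golf
i=6: L=echo, R=golf=BASE -> take LEFT -> echo

Answer: hotel
alpha
golf
foxtrot
juliet
golf
echo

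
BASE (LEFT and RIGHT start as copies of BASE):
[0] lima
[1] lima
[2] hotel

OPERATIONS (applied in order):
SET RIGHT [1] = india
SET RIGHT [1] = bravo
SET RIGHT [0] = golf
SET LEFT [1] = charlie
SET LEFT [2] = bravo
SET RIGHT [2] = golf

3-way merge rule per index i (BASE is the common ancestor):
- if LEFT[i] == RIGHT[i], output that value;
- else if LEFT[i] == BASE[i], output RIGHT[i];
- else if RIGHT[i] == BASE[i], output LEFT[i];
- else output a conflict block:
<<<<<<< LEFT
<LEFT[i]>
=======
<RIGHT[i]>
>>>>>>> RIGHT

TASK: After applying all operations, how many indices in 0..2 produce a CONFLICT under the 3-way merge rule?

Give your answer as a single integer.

Answer: 2

Derivation:
Final LEFT:  [lima, charlie, bravo]
Final RIGHT: [golf, bravo, golf]
i=0: L=lima=BASE, R=golf -> take RIGHT -> golf
i=1: BASE=lima L=charlie R=bravo all differ -> CONFLICT
i=2: BASE=hotel L=bravo R=golf all differ -> CONFLICT
Conflict count: 2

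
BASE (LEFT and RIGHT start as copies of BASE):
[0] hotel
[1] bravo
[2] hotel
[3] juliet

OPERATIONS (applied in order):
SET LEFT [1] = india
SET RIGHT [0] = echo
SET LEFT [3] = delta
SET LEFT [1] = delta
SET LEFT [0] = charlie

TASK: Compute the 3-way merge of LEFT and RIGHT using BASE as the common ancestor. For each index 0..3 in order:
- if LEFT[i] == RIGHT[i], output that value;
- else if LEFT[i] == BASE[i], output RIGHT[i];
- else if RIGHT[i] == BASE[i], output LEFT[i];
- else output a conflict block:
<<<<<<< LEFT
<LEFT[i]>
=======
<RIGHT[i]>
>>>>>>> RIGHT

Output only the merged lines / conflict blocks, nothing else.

Answer: <<<<<<< LEFT
charlie
=======
echo
>>>>>>> RIGHT
delta
hotel
delta

Derivation:
Final LEFT:  [charlie, delta, hotel, delta]
Final RIGHT: [echo, bravo, hotel, juliet]
i=0: BASE=hotel L=charlie R=echo all differ -> CONFLICT
i=1: L=delta, R=bravo=BASE -> take LEFT -> delta
i=2: L=hotel R=hotel -> agree -> hotel
i=3: L=delta, R=juliet=BASE -> take LEFT -> delta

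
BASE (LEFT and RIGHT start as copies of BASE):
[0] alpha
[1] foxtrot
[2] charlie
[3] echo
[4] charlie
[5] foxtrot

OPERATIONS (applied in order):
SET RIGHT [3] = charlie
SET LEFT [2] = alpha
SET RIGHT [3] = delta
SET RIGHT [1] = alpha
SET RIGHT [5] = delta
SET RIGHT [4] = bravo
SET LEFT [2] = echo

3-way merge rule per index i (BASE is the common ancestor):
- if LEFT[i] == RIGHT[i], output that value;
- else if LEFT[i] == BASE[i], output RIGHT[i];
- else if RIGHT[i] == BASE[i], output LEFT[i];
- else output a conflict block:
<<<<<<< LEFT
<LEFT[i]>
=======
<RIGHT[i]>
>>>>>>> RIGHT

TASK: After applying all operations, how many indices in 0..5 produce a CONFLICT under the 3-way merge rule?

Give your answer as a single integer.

Final LEFT:  [alpha, foxtrot, echo, echo, charlie, foxtrot]
Final RIGHT: [alpha, alpha, charlie, delta, bravo, delta]
i=0: L=alpha R=alpha -> agree -> alpha
i=1: L=foxtrot=BASE, R=alpha -> take RIGHT -> alpha
i=2: L=echo, R=charlie=BASE -> take LEFT -> echo
i=3: L=echo=BASE, R=delta -> take RIGHT -> delta
i=4: L=charlie=BASE, R=bravo -> take RIGHT -> bravo
i=5: L=foxtrot=BASE, R=delta -> take RIGHT -> delta
Conflict count: 0

Answer: 0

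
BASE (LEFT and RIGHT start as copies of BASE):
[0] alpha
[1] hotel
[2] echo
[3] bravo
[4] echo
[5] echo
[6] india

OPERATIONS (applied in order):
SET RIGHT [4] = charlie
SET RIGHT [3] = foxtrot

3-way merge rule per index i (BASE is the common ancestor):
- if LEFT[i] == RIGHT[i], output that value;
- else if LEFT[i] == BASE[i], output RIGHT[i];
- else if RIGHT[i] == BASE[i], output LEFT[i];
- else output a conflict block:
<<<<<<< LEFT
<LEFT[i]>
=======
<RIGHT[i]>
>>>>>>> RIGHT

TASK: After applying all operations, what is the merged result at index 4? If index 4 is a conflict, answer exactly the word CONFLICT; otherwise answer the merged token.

Answer: charlie

Derivation:
Final LEFT:  [alpha, hotel, echo, bravo, echo, echo, india]
Final RIGHT: [alpha, hotel, echo, foxtrot, charlie, echo, india]
i=0: L=alpha R=alpha -> agree -> alpha
i=1: L=hotel R=hotel -> agree -> hotel
i=2: L=echo R=echo -> agree -> echo
i=3: L=bravo=BASE, R=foxtrot -> take RIGHT -> foxtrot
i=4: L=echo=BASE, R=charlie -> take RIGHT -> charlie
i=5: L=echo R=echo -> agree -> echo
i=6: L=india R=india -> agree -> india
Index 4 -> charlie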